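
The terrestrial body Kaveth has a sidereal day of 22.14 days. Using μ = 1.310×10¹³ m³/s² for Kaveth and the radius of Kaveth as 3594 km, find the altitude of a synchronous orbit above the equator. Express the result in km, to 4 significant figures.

T = 22.14 days = 1.913×10⁶ s.
A synchronous orbit has period T, so by Kepler's third law a = (μT²/4π²)^(1/3).
μT²/4π² = 1.310×10¹³ × (1.913×10⁶)² / 39.48 = 1.214×10²⁴ m³.
a = 1.067×10⁸ m = 1.0668×10⁵ km.
Altitude h = a − R = 1.0668×10⁵ − 3594 = 1.0309×10⁵ km.

h_sync ≈ 1.031×10⁵ km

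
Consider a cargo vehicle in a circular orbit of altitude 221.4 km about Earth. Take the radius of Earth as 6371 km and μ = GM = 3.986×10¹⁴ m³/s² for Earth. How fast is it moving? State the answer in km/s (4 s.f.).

v ≈ 7.776 km/s

r = 6371 + 221.4 = 6592.4 km = 6.5924×10⁶ m.
For a circular orbit v = √(μ/r) = √(3.986×10¹⁴ / 6.592×10⁶) = √(6.046×10⁷) = 7776 m/s.
That is 7.776 km/s.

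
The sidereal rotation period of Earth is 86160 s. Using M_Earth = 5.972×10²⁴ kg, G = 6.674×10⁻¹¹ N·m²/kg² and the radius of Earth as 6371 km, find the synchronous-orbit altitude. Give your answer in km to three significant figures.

μ = GM = 6.674×10⁻¹¹ × 5.972×10²⁴ = 3.986×10¹⁴ m³/s².
A synchronous orbit has period T, so by Kepler's third law a = (μT²/4π²)^(1/3).
μT²/4π² = 3.986×10¹⁴ × (8.616×10⁴)² / 39.48 = 7.495×10²² m³.
a = 4.216×10⁷ m = 42162 km.
Altitude h = a − R = 42162 − 6371 = 35791 km.

h_sync ≈ 35800 km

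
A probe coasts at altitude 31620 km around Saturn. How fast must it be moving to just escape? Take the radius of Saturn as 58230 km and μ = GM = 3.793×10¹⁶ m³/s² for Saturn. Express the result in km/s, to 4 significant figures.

v_esc ≈ 29.06 km/s

r = 58230 + 31620 = 89850 km = 8.9850×10⁷ m.
Escape speed v_esc = √(2μ/r) = √(2 × 3.793×10¹⁶ / 8.985×10⁷) = √(8.443×10⁸) = 29060 m/s.
= 29.06 km/s.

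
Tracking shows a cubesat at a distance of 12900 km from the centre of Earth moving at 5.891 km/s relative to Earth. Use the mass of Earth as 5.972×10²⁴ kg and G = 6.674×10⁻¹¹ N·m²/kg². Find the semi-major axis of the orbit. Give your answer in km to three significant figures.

a ≈ 14700 km

μ = GM = 6.674×10⁻¹¹ × 5.972×10²⁴ = 3.986×10¹⁴ m³/s².
r = 1.290×10⁷ m.
Vis-viva rearranged: 1/a = 2/r − v²/μ = 1.550×10⁻⁷ − 8.707×10⁻⁸ = 6.797×10⁻⁸ m⁻¹.
a = 1.471×10⁷ m = 14713 km.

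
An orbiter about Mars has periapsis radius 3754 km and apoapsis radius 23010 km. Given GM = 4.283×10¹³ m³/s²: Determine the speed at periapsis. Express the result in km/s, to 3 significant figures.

Semi-major axis a = (r_p + r_a)/2 = 13382 km = 1.338×10⁷ m.
Vis-viva: v² = μ(2/r − 1/a) = 4.283×10¹³ × (5.328×10⁻⁷ − 7.473×10⁻⁸) = 1.962×10⁷ m²/s².
v = 4429 m/s = 4.429 km/s.

v ≈ 4.43 km/s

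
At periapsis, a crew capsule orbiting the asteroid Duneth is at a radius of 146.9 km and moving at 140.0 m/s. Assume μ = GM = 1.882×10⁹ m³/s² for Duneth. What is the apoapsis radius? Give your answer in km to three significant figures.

r_p = 1.469×10⁵ m.
Specific energy ε = v²/2 − μ/r = -3.011×10³ J/kg, so a = −μ/(2ε) = 3.125×10⁵ m.
The apsides satisfy r_p + r_a = 2a, so the apoapsis radius is 2a − r_p = 4.781×10⁵ m = 478.05 km.

apoapsis radius ≈ 478 km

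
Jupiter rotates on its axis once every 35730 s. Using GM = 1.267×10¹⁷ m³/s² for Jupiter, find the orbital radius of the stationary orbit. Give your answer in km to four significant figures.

r_sync ≈ 1.600×10⁵ km

A synchronous orbit has period T, so by Kepler's third law a = (μT²/4π²)^(1/3).
μT²/4π² = 1.267×10¹⁷ × (3.573×10⁴)² / 39.48 = 4.097×10²⁴ m³.
a = 1.600×10⁸ m = 1.6002×10⁵ km.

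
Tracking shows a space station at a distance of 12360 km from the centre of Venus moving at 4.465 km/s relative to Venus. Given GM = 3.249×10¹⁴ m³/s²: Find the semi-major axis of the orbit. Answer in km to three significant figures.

r = 1.236×10⁷ m.
Vis-viva rearranged: 1/a = 2/r − v²/μ = 1.618×10⁻⁷ − 6.136×10⁻⁸ = 1.005×10⁻⁷ m⁻¹.
a = 9.955×10⁶ m = 9955.1 km.

a ≈ 9960 km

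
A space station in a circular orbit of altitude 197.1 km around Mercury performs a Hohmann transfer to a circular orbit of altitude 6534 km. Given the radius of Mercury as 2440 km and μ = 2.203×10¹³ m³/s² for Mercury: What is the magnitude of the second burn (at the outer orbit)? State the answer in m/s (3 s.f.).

Δv ≈ 511 m/s

r₁ = 2440 + 197.1 = 2637.1 km = 2.6371×10⁶ m.
r₂ = 2440 + 6534 = 8974.0 km = 8.9740×10⁶ m.
Transfer ellipse a_t = (r₁ + r₂)/2 = 5.806×10⁶ m.
At r₁: circular v_c1 = √(μ/r₁) = 2890 m/s; transfer-periherm v_p = √[μ(2/r₁ − 1/a_t)] = 3593 m/s.
At r₂: circular v_c2 = √(μ/r₂) = 1567 m/s; transfer-apoherm v_a = √[μ(2/r₂ − 1/a_t)] = 1056 m/s.
Δv₂ = v_c2 − v_a = 510.8 m/s.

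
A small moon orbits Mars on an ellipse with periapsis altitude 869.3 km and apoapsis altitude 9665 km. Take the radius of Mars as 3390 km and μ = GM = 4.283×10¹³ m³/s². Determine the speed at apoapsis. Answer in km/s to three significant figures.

v ≈ 1.27 km/s

r_p = 3390 + 869.3 = 4259.3 km = 4.2593×10⁶ m.
r_a = 3390 + 9665 = 13055 km = 1.3055×10⁷ m.
Semi-major axis a = (r_p + r_a)/2 = 8657.1 km = 8.657×10⁶ m.
Vis-viva: v² = μ(2/r − 1/a) = 4.283×10¹³ × (1.532×10⁻⁷ − 1.155×10⁻⁷) = 1.614×10⁶ m²/s².
v = 1270 m/s = 1.270 km/s.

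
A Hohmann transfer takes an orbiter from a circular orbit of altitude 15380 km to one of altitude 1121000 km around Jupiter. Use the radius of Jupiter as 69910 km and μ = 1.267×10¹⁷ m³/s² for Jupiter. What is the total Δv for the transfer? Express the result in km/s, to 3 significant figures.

Δv_total ≈ 20.7 km/s

r₁ = 69910 + 15380 = 85290 km = 8.5290×10⁷ m.
r₂ = 69910 + 1121000 = 1190900 km = 1.1909×10⁹ m.
Transfer ellipse a_t = (r₁ + r₂)/2 = 6.381×10⁸ m.
At r₁: circular v_c1 = √(μ/r₁) = 38540 m/s; transfer-perijove v_p = √[μ(2/r₁ − 1/a_t)] = 52650 m/s.
Δv₁ = v_p − v_c1 = 14110 m/s.
At r₂: circular v_c2 = √(μ/r₂) = 10310 m/s; transfer-apojove v_a = √[μ(2/r₂ − 1/a_t)] = 3771 m/s.
Δv₂ = v_c2 − v_a = 6544 m/s.
Total Δv = Δv₁ + Δv₂ = 20660 m/s = 20.66 km/s.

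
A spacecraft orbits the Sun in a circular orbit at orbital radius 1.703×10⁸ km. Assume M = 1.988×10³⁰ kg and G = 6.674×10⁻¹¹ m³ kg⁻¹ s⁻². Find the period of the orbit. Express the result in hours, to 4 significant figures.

μ = GM = 6.674×10⁻¹¹ × 1.988×10³⁰ = 1.327×10²⁰ m³/s².
r = 1.703×10⁸ km = 1.703×10¹¹ m.
Kepler's third law: T = 2π√(r³/μ) = 2π√((1.703×10¹¹)³ / 1.327×10²⁰).
r³/μ = 3.723×10¹³ s², so T = 2π × 6.101×10⁶ = 3.834×10⁷ s.
Converting: 3.834×10⁷ s ÷ 3600 = 10650 hours.

T ≈ 10650 hours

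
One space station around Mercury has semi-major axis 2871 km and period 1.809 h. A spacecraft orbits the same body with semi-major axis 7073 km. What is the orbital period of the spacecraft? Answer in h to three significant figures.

T₂ ≈ 7.00 h

Kepler's third law: T² ∝ a³, so T₂ = T₁ (a₂/a₁)^(3/2).
a₂/a₁ = 2.464, (a₂/a₁)^(3/2) = 3.867.
T₂ = 1.809 × 3.867 = 6.995 h.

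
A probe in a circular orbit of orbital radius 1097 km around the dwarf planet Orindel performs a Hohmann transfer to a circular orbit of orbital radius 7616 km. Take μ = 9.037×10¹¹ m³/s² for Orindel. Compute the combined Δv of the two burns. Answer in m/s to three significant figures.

r₁ = 1097 km = 1.097×10⁶ m.
r₂ = 7616 km = 7.616×10⁶ m.
Transfer ellipse a_t = (r₁ + r₂)/2 = 4.356×10⁶ m.
At r₁: circular v_c1 = √(μ/r₁) = 907.6 m/s; transfer-periapsis v_p = √[μ(2/r₁ − 1/a_t)] = 1200 m/s.
Δv₁ = v_p − v_c1 = 292.4 m/s.
At r₂: circular v_c2 = √(μ/r₂) = 344.5 m/s; transfer-apoapsis v_a = √[μ(2/r₂ − 1/a_t)] = 172.9 m/s.
Δv₂ = v_c2 − v_a = 171.6 m/s.
Total Δv = Δv₁ + Δv₂ = 464.0 m/s.

Δv_total ≈ 464 m/s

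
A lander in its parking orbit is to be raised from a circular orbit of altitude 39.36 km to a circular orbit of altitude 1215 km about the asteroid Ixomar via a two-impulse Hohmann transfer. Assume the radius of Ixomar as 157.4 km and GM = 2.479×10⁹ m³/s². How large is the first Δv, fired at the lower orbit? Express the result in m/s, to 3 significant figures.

r₁ = 157.4 + 39.36 = 196.76 km = 1.9676×10⁵ m.
r₂ = 157.4 + 1215 = 1372.4 km = 1.3724×10⁶ m.
Transfer ellipse a_t = (r₁ + r₂)/2 = 7.846×10⁵ m.
At r₁: circular v_c1 = √(μ/r₁) = 112.2 m/s; transfer-periapsis v_p = √[μ(2/r₁ − 1/a_t)] = 148.5 m/s.
Δv₁ = v_p − v_c1 = 36.21 m/s.

Δv ≈ 36.2 m/s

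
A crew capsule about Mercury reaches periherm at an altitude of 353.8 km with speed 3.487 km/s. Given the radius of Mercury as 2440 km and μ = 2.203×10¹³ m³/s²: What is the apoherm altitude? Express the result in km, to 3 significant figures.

r_p = 2440 + 353.8 = 2793.8 km = 2.794×10⁶ m.
Specific energy ε = v²/2 − μ/r = -1.806×10⁶ J/kg, so a = −μ/(2ε) = 6.100×10⁶ m.
The apsides satisfy r_p + r_a = 2a, so the apoherm radius is 2a − r_p = 9.406×10⁶ m = 9406.2 km.
Apoherm altitude = 9406.2 − 2440 = 6966.2 km.

apoherm altitude ≈ 6970 km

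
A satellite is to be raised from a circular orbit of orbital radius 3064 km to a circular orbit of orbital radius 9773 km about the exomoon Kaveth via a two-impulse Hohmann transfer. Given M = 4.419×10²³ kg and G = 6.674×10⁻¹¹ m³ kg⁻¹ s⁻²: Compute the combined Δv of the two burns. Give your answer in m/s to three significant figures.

μ = GM = 6.674×10⁻¹¹ × 4.419×10²³ = 2.949×10¹³ m³/s².
r₁ = 3064 km = 3.064×10⁶ m.
r₂ = 9773 km = 9.773×10⁶ m.
Transfer ellipse a_t = (r₁ + r₂)/2 = 6.418×10⁶ m.
At r₁: circular v_c1 = √(μ/r₁) = 3102 m/s; transfer-periapsis v_p = √[μ(2/r₁ − 1/a_t)] = 3828 m/s.
Δv₁ = v_p − v_c1 = 725.8 m/s.
At r₂: circular v_c2 = √(μ/r₂) = 1737 m/s; transfer-apoapsis v_a = √[μ(2/r₂ − 1/a_t)] = 1200 m/s.
Δv₂ = v_c2 − v_a = 536.9 m/s.
Total Δv = Δv₁ + Δv₂ = 1263 m/s.

Δv_total ≈ 1260 m/s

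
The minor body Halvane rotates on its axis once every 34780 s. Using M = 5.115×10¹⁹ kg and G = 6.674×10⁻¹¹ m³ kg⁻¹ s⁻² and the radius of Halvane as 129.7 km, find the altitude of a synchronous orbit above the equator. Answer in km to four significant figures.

h_sync ≈ 341.5 km

μ = GM = 6.674×10⁻¹¹ × 5.115×10¹⁹ = 3.414×10⁹ m³/s².
A synchronous orbit has period T, so by Kepler's third law a = (μT²/4π²)^(1/3).
μT²/4π² = 3.414×10⁹ × (3.478×10⁴)² / 39.48 = 1.046×10¹⁷ m³.
a = 4.712×10⁵ m = 471.17 km.
Altitude h = a − R = 471.17 − 129.7 = 341.47 km.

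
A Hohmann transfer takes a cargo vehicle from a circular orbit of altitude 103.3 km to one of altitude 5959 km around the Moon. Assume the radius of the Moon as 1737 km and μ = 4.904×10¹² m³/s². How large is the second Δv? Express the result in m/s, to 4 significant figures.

r₁ = 1737 + 103.3 = 1840.3 km = 1.8403×10⁶ m.
r₂ = 1737 + 5959 = 7696.0 km = 7.6960×10⁶ m.
Transfer ellipse a_t = (r₁ + r₂)/2 = 4.768×10⁶ m.
At r₁: circular v_c1 = √(μ/r₁) = 1632 m/s; transfer-perilune v_p = √[μ(2/r₁ − 1/a_t)] = 2074 m/s.
At r₂: circular v_c2 = √(μ/r₂) = 798.3 m/s; transfer-apolune v_a = √[μ(2/r₂ − 1/a_t)] = 495.9 m/s.
Δv₂ = v_c2 − v_a = 302.3 m/s.

Δv ≈ 302.3 m/s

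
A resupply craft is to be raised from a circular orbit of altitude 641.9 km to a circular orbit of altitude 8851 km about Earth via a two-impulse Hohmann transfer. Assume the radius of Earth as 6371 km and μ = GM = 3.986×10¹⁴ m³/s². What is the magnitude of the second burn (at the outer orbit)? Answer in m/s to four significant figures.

r₁ = 6371 + 641.9 = 7012.9 km = 7.0129×10⁶ m.
r₂ = 6371 + 8851 = 15222 km = 1.5222×10⁷ m.
Transfer ellipse a_t = (r₁ + r₂)/2 = 1.112×10⁷ m.
At r₁: circular v_c1 = √(μ/r₁) = 7539 m/s; transfer-perigee v_p = √[μ(2/r₁ − 1/a_t)] = 8822 m/s.
At r₂: circular v_c2 = √(μ/r₂) = 5117 m/s; transfer-apogee v_a = √[μ(2/r₂ − 1/a_t)] = 4064 m/s.
Δv₂ = v_c2 − v_a = 1053 m/s.

Δv ≈ 1053 m/s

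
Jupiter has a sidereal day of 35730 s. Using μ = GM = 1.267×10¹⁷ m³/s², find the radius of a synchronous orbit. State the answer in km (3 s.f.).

r_sync ≈ 1.60×10⁵ km

A synchronous orbit has period T, so by Kepler's third law a = (μT²/4π²)^(1/3).
μT²/4π² = 1.267×10¹⁷ × (3.573×10⁴)² / 39.48 = 4.097×10²⁴ m³.
a = 1.600×10⁸ m = 1.6002×10⁵ km.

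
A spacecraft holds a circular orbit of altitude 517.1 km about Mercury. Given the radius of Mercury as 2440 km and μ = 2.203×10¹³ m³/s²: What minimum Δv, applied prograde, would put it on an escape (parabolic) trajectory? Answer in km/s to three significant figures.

r = 2440 + 517.1 = 2957.1 km = 2.9571×10⁶ m.
Circular speed v_c = √(μ/r) = 2729 m/s.
Escape speed v_esc = √(2μ/r) = √2 × v_c = 3860 m/s.
Δv = v_esc − v_c = 1131 m/s = 1.131 km/s.

Δv ≈ 1.13 km/s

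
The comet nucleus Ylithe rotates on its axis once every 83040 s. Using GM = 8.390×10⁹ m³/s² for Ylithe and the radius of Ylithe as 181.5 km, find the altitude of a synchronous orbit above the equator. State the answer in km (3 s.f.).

h_sync ≈ 954 km

A synchronous orbit has period T, so by Kepler's third law a = (μT²/4π²)^(1/3).
μT²/4π² = 8.390×10⁹ × (8.304×10⁴)² / 39.48 = 1.465×10¹⁸ m³.
a = 1.136×10⁶ m = 1135.9 km.
Altitude h = a − R = 1135.9 − 181.5 = 954.36 km.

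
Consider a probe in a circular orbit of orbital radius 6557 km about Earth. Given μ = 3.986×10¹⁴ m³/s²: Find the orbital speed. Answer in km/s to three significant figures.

v ≈ 7.80 km/s

r = 6557 km = 6.557×10⁶ m.
For a circular orbit v = √(μ/r) = √(3.986×10¹⁴ / 6.557×10⁶) = √(6.079×10⁷) = 7797 m/s.
That is 7.797 km/s.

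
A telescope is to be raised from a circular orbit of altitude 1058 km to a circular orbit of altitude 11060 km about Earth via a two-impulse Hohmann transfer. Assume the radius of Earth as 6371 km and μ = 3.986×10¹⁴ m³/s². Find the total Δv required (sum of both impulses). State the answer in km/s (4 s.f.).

Δv_total ≈ 2.434 km/s

r₁ = 6371 + 1058 = 7429.0 km = 7.4290×10⁶ m.
r₂ = 6371 + 11060 = 17431 km = 1.7431×10⁷ m.
Transfer ellipse a_t = (r₁ + r₂)/2 = 1.243×10⁷ m.
At r₁: circular v_c1 = √(μ/r₁) = 7325 m/s; transfer-perigee v_p = √[μ(2/r₁ − 1/a_t)] = 8674 m/s.
Δv₁ = v_p − v_c1 = 1349 m/s.
At r₂: circular v_c2 = √(μ/r₂) = 4782 m/s; transfer-apogee v_a = √[μ(2/r₂ − 1/a_t)] = 3697 m/s.
Δv₂ = v_c2 − v_a = 1085 m/s.
Total Δv = Δv₁ + Δv₂ = 2434 m/s = 2.434 km/s.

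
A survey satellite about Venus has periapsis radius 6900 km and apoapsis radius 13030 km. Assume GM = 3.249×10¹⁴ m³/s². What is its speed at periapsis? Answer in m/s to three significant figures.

v ≈ 7850 m/s

Semi-major axis a = (r_p + r_a)/2 = 9965.0 km = 9.965×10⁶ m.
Vis-viva: v² = μ(2/r − 1/a) = 3.249×10¹⁴ × (2.899×10⁻⁷ − 1.004×10⁻⁷) = 6.157×10⁷ m²/s².
v = 7847 m/s.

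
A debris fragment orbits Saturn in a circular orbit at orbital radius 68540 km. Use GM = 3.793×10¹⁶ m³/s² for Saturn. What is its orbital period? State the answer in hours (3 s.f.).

T ≈ 5.09 hours

r = 68540 km = 6.854×10⁷ m.
Kepler's third law: T = 2π√(r³/μ) = 2π√((6.854×10⁷)³ / 3.793×10¹⁶).
r³/μ = 8.489×10⁶ s², so T = 2π × 2.914×10³ = 1.831×10⁴ s.
Converting: 1.831×10⁴ s ÷ 3600 = 5.085 hours.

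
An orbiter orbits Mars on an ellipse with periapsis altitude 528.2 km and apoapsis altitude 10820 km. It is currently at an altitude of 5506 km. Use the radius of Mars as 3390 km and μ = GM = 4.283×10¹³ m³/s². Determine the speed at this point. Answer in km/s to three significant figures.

v ≈ 2.21 km/s

r_p = 3390 + 528.2 = 3918.2 km = 3.9182×10⁶ m.
r_a = 3390 + 10820 = 14210 km = 1.4210×10⁷ m.
r = 3390 + 5506 = 8896.0 km = 8.896×10⁶ m.
Semi-major axis a = (r_p + r_a)/2 = 9064.1 km = 9.064×10⁶ m.
Vis-viva: v² = μ(2/r − 1/a) = 4.283×10¹³ × (2.248×10⁻⁷ − 1.103×10⁻⁷) = 4.904×10⁶ m²/s².
v = 2214 m/s = 2.214 km/s.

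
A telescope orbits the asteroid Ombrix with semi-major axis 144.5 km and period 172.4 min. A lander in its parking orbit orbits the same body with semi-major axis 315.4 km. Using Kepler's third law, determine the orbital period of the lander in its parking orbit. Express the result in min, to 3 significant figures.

Kepler's third law: T² ∝ a³, so T₂ = T₁ (a₂/a₁)^(3/2).
a₂/a₁ = 2.183, (a₂/a₁)^(3/2) = 3.225.
T₂ = 172.4 × 3.225 = 555.9 min.

T₂ ≈ 556 min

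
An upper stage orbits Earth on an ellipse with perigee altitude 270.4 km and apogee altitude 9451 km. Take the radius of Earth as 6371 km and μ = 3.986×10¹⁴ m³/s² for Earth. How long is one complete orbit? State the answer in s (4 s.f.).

r_p = 6371 + 270.4 = 6641.4 km = 6.6414×10⁶ m.
r_a = 6371 + 9451 = 15822 km = 1.5822×10⁷ m.
Semi-major axis a = (r_p + r_a)/2 = (6641.4 + 15822)/2 = 11232 km = 1.123×10⁷ m.
By Kepler's third law T = 2π√(a³/μ) = 2π × 1.885×10³ = 1.185×10⁴ s.

T ≈ 11850 s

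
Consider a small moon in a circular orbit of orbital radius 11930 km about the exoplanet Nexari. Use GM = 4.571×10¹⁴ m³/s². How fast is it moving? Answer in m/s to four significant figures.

v ≈ 6190 m/s

r = 11930 km = 1.193×10⁷ m.
For a circular orbit v = √(μ/r) = √(4.571×10¹⁴ / 1.193×10⁷) = √(3.832×10⁷) = 6190 m/s.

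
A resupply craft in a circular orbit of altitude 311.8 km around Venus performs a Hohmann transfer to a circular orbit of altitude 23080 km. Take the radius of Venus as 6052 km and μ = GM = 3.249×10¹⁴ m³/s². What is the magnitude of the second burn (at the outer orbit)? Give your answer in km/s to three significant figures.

r₁ = 6052 + 311.8 = 6363.8 km = 6.3638×10⁶ m.
r₂ = 6052 + 23080 = 29132 km = 2.9132×10⁷ m.
Transfer ellipse a_t = (r₁ + r₂)/2 = 1.775×10⁷ m.
At r₁: circular v_c1 = √(μ/r₁) = 7145 m/s; transfer-periapsis v_p = √[μ(2/r₁ − 1/a_t)] = 9154 m/s.
At r₂: circular v_c2 = √(μ/r₂) = 3340 m/s; transfer-apoapsis v_a = √[μ(2/r₂ − 1/a_t)] = 2000 m/s.
Δv₂ = v_c2 − v_a = 1340 m/s.
= 1.340 km/s.

Δv ≈ 1.34 km/s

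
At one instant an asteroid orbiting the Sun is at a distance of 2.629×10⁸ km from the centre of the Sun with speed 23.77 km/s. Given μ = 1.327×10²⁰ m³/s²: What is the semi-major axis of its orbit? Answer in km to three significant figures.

a ≈ 2.99×10⁸ km

r = 2.629×10¹¹ m.
Specific orbital energy ε = v²/2 − μ/r = (23770)²/2 − 1.327×10²⁰/2.629×10¹¹ = -2.222×10⁸ J/kg.
Since ε = −μ/(2a), a = −μ/(2ε) = 2.985×10¹¹ m = 2.9854×10⁸ km.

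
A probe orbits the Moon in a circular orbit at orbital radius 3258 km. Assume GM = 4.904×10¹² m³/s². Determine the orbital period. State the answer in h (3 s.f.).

r = 3258 km = 3.258×10⁶ m.
Kepler's third law: T = 2π√(r³/μ) = 2π√((3.258×10⁶)³ / 4.904×10¹²).
r³/μ = 7.052×10⁶ s², so T = 2π × 2.656×10³ = 1.669×10⁴ s.
Converting: 1.669×10⁴ s ÷ 3600 = 4.635 h.

T ≈ 4.63 h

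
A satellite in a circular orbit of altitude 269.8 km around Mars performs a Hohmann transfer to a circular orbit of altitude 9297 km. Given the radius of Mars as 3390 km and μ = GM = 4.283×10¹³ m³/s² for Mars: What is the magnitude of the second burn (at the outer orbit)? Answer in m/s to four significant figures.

r₁ = 3390 + 269.8 = 3659.8 km = 3.6598×10⁶ m.
r₂ = 3390 + 9297 = 12687 km = 1.2687×10⁷ m.
Transfer ellipse a_t = (r₁ + r₂)/2 = 8.173×10⁶ m.
At r₁: circular v_c1 = √(μ/r₁) = 3421 m/s; transfer-periapsis v_p = √[μ(2/r₁ − 1/a_t)] = 4262 m/s.
At r₂: circular v_c2 = √(μ/r₂) = 1837 m/s; transfer-apoapsis v_a = √[μ(2/r₂ − 1/a_t)] = 1229 m/s.
Δv₂ = v_c2 − v_a = 607.9 m/s.

Δv ≈ 607.9 m/s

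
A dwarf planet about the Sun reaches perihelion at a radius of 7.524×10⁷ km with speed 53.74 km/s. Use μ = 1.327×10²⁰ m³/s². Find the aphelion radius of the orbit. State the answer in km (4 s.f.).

r_p = 7.524×10¹⁰ m.
Specific energy ε = v²/2 − μ/r = -3.197×10⁸ J/kg, so a = −μ/(2ε) = 2.075×10¹¹ m.
The apsides satisfy r_p + r_a = 2a, so the aphelion radius is 2a − r_p = 3.398×10¹¹ m = 3.3984×10⁸ km.

aphelion radius ≈ 3.398×10⁸ km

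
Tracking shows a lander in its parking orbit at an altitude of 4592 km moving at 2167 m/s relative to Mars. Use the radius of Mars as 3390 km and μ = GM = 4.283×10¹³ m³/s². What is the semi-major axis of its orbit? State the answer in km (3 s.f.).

r = 3390 + 4592 = 7982.0 km = 7.982×10⁶ m.
Vis-viva rearranged: 1/a = 2/r − v²/μ = 2.506×10⁻⁷ − 1.096×10⁻⁷ = 1.409×10⁻⁷ m⁻¹.
a = 7.096×10⁶ m = 7096.0 km.

a ≈ 7100 km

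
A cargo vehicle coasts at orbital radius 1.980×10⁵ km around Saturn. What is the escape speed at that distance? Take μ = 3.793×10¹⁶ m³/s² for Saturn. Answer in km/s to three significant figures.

v_esc ≈ 19.6 km/s

r = 1.980×10⁵ km = 1.980×10⁸ m.
Escape speed v_esc = √(2μ/r) = √(2 × 3.793×10¹⁶ / 1.980×10⁸) = √(3.831×10⁸) = 19570 m/s.
= 19.57 km/s.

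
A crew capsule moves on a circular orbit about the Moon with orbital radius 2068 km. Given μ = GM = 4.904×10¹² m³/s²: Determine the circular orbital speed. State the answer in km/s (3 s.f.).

r = 2068 km = 2.068×10⁶ m.
For a circular orbit v = √(μ/r) = √(4.904×10¹² / 2.068×10⁶) = √(2.371×10⁶) = 1540 m/s.
That is 1.540 km/s.

v ≈ 1.54 km/s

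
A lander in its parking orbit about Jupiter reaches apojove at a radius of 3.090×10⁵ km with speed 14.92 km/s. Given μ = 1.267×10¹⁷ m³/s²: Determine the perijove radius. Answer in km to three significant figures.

r_a = 3.090×10⁸ m.
Specific energy ε = v²/2 − μ/r = -2.987×10⁸ J/kg, so a = −μ/(2ε) = 2.121×10⁸ m.
The apsides satisfy r_p + r_a = 2a, so the perijove radius is 2a − r_a = 1.151×10⁸ m = 1.1513×10⁵ km.

perijove radius ≈ 1.15×10⁵ km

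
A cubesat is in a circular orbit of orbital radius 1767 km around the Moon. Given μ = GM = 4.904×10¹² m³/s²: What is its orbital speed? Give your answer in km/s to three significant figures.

v ≈ 1.67 km/s

r = 1767 km = 1.767×10⁶ m.
For a circular orbit v = √(μ/r) = √(4.904×10¹² / 1.767×10⁶) = √(2.775×10⁶) = 1666 m/s.
That is 1.666 km/s.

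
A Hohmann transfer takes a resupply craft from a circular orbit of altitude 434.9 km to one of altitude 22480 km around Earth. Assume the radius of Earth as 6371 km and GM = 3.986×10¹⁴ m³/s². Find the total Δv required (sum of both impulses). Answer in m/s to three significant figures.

r₁ = 6371 + 434.9 = 6805.9 km = 6.8059×10⁶ m.
r₂ = 6371 + 22480 = 28851 km = 2.8851×10⁷ m.
Transfer ellipse a_t = (r₁ + r₂)/2 = 1.783×10⁷ m.
At r₁: circular v_c1 = √(μ/r₁) = 7653 m/s; transfer-perigee v_p = √[μ(2/r₁ − 1/a_t)] = 9735 m/s.
Δv₁ = v_p − v_c1 = 2082 m/s.
At r₂: circular v_c2 = √(μ/r₂) = 3717 m/s; transfer-apogee v_a = √[μ(2/r₂ − 1/a_t)] = 2297 m/s.
Δv₂ = v_c2 − v_a = 1420 m/s.
Total Δv = Δv₁ + Δv₂ = 3503 m/s.

Δv_total ≈ 3500 m/s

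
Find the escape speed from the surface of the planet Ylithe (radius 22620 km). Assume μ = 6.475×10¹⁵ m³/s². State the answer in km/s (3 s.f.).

r = R = 2.262×10⁷ m.
Escape speed v_esc = √(2μ/r) = √(2 × 6.475×10¹⁵ / 2.262×10⁷) = √(5.725×10⁸) = 23930 m/s.
= 23.93 km/s.

v_esc ≈ 23.9 km/s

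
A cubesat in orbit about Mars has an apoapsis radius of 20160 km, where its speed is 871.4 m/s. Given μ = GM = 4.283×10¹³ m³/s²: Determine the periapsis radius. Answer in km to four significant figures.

periapsis radius ≈ 4387 km

r_a = 2.016×10⁷ m.
Specific energy ε = v²/2 − μ/r = -1.745×10⁶ J/kg, so a = −μ/(2ε) = 1.227×10⁷ m.
The apsides satisfy r_p + r_a = 2a, so the periapsis radius is 2a − r_a = 4.387×10⁶ m = 4386.7 km.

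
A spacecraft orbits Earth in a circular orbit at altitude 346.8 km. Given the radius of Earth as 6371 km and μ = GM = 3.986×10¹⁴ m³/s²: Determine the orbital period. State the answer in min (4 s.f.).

T ≈ 91.33 min

r = 6371 + 346.8 = 6717.8 km = 6.7178×10⁶ m.
Kepler's third law: T = 2π√(r³/μ) = 2π√((6.718×10⁶)³ / 3.986×10¹⁴).
r³/μ = 7.606×10⁵ s², so T = 2π × 8.721×10² = 5.480×10³ s.
Converting: 5.480×10³ s ÷ 60.00 = 91.33 min.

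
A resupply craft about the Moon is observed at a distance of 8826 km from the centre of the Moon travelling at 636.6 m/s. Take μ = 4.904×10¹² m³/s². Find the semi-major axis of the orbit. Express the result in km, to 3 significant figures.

r = 8.826×10⁶ m.
Specific orbital energy ε = v²/2 − μ/r = (636.6)²/2 − 4.904×10¹²/8.826×10⁶ = -3.530×10⁵ J/kg.
Since ε = −μ/(2a), a = −μ/(2ε) = 6.946×10⁶ m = 6946.1 km.

a ≈ 6950 km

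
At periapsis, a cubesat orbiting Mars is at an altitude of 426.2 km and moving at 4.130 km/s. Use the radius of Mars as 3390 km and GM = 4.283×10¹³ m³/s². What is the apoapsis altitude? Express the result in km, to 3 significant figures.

apoapsis altitude ≈ 8690 km

r_p = 3390 + 426.2 = 3816.2 km = 3.816×10⁶ m.
Specific energy ε = v²/2 − μ/r = -2.695×10⁶ J/kg, so a = −μ/(2ε) = 7.947×10⁶ m.
The apsides satisfy r_p + r_a = 2a, so the apoapsis radius is 2a − r_p = 1.208×10⁷ m = 12078 km.
Apoapsis altitude = 12078 − 3390 = 8687.6 km.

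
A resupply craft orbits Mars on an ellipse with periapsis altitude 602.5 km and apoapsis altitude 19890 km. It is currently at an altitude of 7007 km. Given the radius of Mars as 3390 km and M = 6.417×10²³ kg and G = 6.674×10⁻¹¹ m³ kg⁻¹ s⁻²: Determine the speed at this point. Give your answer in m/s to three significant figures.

v ≈ 2260 m/s

μ = GM = 6.674×10⁻¹¹ × 6.417×10²³ = 4.283×10¹³ m³/s².
r_p = 3390 + 602.5 = 3992.5 km = 3.9925×10⁶ m.
r_a = 3390 + 19890 = 23280 km = 2.3280×10⁷ m.
r = 3390 + 7007 = 10397 km = 1.040×10⁷ m.
Semi-major axis a = (r_p + r_a)/2 = 13636 km = 1.364×10⁷ m.
Vis-viva: v² = μ(2/r − 1/a) = 4.283×10¹³ × (1.924×10⁻⁷ − 7.333×10⁻⁸) = 5.098×10⁶ m²/s².
v = 2258 m/s.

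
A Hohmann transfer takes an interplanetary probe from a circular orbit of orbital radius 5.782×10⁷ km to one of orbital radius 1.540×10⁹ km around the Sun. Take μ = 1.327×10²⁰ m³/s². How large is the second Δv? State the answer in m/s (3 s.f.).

Δv ≈ 6790 m/s

r₁ = 5.782×10⁷ km = 5.782×10¹⁰ m.
r₂ = 1.540×10⁹ km = 1.540×10¹² m.
Transfer ellipse a_t = (r₁ + r₂)/2 = 7.989×10¹¹ m.
At r₁: circular v_c1 = √(μ/r₁) = 47910 m/s; transfer-perihelion v_p = √[μ(2/r₁ − 1/a_t)] = 66510 m/s.
At r₂: circular v_c2 = √(μ/r₂) = 9283 m/s; transfer-aphelion v_a = √[μ(2/r₂ − 1/a_t)] = 2497 m/s.
Δv₂ = v_c2 − v_a = 6785 m/s.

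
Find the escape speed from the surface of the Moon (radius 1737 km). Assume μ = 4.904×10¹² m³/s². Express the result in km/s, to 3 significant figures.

v_esc ≈ 2.38 km/s

r = R = 1.737×10⁶ m.
Escape speed v_esc = √(2μ/r) = √(2 × 4.904×10¹² / 1.737×10⁶) = √(5.647×10⁶) = 2376 m/s.
= 2.376 km/s.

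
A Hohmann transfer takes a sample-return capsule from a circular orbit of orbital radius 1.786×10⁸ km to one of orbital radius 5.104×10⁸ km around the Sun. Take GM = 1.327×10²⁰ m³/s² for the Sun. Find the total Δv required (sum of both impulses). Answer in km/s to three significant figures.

r₁ = 1.786×10⁸ km = 1.786×10¹¹ m.
r₂ = 5.104×10⁸ km = 5.104×10¹¹ m.
Transfer ellipse a_t = (r₁ + r₂)/2 = 3.445×10¹¹ m.
At r₁: circular v_c1 = √(μ/r₁) = 27260 m/s; transfer-perihelion v_p = √[μ(2/r₁ − 1/a_t)] = 33180 m/s.
Δv₁ = v_p − v_c1 = 5920 m/s.
At r₂: circular v_c2 = √(μ/r₂) = 16120 m/s; transfer-aphelion v_a = √[μ(2/r₂ − 1/a_t)] = 11610 m/s.
Δv₂ = v_c2 − v_a = 4514 m/s.
Total Δv = Δv₁ + Δv₂ = 10430 m/s = 10.43 km/s.

Δv_total ≈ 10.4 km/s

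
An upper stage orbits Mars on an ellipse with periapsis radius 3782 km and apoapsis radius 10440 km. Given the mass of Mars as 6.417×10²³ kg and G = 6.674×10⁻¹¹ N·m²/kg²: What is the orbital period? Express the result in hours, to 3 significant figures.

μ = GM = 6.674×10⁻¹¹ × 6.417×10²³ = 4.283×10¹³ m³/s².
Semi-major axis a = (r_p + r_a)/2 = (3782.0 + 10440)/2 = 7111.0 km = 7.111×10⁶ m.
By Kepler's third law T = 2π√(a³/μ) = 2π × 2.898×10³ = 1.821×10⁴ s.
= 5.057 hours.

T ≈ 5.06 hours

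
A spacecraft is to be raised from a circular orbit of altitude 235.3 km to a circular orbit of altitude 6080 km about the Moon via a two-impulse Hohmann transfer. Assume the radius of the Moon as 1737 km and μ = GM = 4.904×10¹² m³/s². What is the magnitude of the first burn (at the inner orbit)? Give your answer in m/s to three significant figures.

r₁ = 1737 + 235.3 = 1972.3 km = 1.9723×10⁶ m.
r₂ = 1737 + 6080 = 7817.0 km = 7.8170×10⁶ m.
Transfer ellipse a_t = (r₁ + r₂)/2 = 4.895×10⁶ m.
At r₁: circular v_c1 = √(μ/r₁) = 1577 m/s; transfer-perilune v_p = √[μ(2/r₁ − 1/a_t)] = 1993 m/s.
Δv₁ = v_p − v_c1 = 415.9 m/s.

Δv ≈ 416 m/s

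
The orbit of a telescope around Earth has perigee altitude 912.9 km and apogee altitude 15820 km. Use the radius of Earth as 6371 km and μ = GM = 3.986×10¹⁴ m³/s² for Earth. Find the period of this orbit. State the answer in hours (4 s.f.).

r_p = 6371 + 912.9 = 7283.9 km = 7.2839×10⁶ m.
r_a = 6371 + 15820 = 22191 km = 2.2191×10⁷ m.
Semi-major axis a = (r_p + r_a)/2 = (7283.9 + 22191)/2 = 14737 km = 1.474×10⁷ m.
By Kepler's third law T = 2π√(a³/μ) = 2π × 2.834×10³ = 1.781×10⁴ s.
= 4.946 hours.

T ≈ 4.946 hours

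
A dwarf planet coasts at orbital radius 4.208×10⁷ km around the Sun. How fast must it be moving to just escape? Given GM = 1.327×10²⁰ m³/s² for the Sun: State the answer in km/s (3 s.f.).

r = 4.208×10⁷ km = 4.208×10¹⁰ m.
Escape speed v_esc = √(2μ/r) = √(2 × 1.327×10²⁰ / 4.208×10¹⁰) = √(6.307×10⁹) = 79420 m/s.
= 79.42 km/s.

v_esc ≈ 79.4 km/s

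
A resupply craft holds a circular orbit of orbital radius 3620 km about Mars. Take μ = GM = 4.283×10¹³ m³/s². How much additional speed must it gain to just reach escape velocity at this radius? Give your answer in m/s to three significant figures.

Δv ≈ 1420 m/s

r = 3620 km = 3.620×10⁶ m.
Circular speed v_c = √(μ/r) = 3440 m/s.
Escape speed v_esc = √(2μ/r) = √2 × v_c = 4864 m/s.
Δv = v_esc − v_c = 1425 m/s.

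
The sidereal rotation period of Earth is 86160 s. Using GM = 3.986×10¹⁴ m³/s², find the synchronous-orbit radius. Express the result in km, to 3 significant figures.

A synchronous orbit has period T, so by Kepler's third law a = (μT²/4π²)^(1/3).
μT²/4π² = 3.986×10¹⁴ × (8.616×10⁴)² / 39.48 = 7.495×10²² m³.
a = 4.216×10⁷ m = 42163 km.

r_sync ≈ 42200 km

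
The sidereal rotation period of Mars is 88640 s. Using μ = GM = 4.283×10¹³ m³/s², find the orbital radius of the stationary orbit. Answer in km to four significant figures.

r_sync ≈ 20430 km

A synchronous orbit has period T, so by Kepler's third law a = (μT²/4π²)^(1/3).
μT²/4π² = 4.283×10¹³ × (8.864×10⁴)² / 39.48 = 8.524×10²¹ m³.
a = 2.043×10⁷ m = 20428 km.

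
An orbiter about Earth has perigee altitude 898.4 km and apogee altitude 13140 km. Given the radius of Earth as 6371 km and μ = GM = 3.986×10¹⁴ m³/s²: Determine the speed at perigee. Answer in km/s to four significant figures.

r_p = 6371 + 898.4 = 7269.4 km = 7.2694×10⁶ m.
r_a = 6371 + 13140 = 19511 km = 1.9511×10⁷ m.
Semi-major axis a = (r_p + r_a)/2 = 13390 km = 1.339×10⁷ m.
Vis-viva: v² = μ(2/r − 1/a) = 3.986×10¹⁴ × (2.751×10⁻⁷ − 7.468×10⁻⁸) = 7.990×10⁷ m²/s².
v = 8939 m/s = 8.939 km/s.

v ≈ 8.939 km/s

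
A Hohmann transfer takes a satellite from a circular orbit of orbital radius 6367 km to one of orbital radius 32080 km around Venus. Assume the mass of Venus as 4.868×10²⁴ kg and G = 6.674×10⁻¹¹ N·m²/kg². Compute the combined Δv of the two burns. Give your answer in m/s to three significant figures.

Δv_total ≈ 3440 m/s

μ = GM = 6.674×10⁻¹¹ × 4.868×10²⁴ = 3.249×10¹⁴ m³/s².
r₁ = 6367 km = 6.367×10⁶ m.
r₂ = 32080 km = 3.208×10⁷ m.
Transfer ellipse a_t = (r₁ + r₂)/2 = 1.922×10⁷ m.
At r₁: circular v_c1 = √(μ/r₁) = 7143 m/s; transfer-periapsis v_p = √[μ(2/r₁ − 1/a_t)] = 9228 m/s.
Δv₁ = v_p − v_c1 = 2085 m/s.
At r₂: circular v_c2 = √(μ/r₂) = 3182 m/s; transfer-apoapsis v_a = √[μ(2/r₂ − 1/a_t)] = 1831 m/s.
Δv₂ = v_c2 − v_a = 1351 m/s.
Total Δv = Δv₁ + Δv₂ = 3435 m/s.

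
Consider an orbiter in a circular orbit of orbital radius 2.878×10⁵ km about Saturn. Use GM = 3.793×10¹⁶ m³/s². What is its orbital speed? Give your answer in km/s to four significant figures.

r = 2.878×10⁵ km = 2.878×10⁸ m.
For a circular orbit v = √(μ/r) = √(3.793×10¹⁶ / 2.878×10⁸) = √(1.318×10⁸) = 11480 m/s.
That is 11.48 km/s.

v ≈ 11.48 km/s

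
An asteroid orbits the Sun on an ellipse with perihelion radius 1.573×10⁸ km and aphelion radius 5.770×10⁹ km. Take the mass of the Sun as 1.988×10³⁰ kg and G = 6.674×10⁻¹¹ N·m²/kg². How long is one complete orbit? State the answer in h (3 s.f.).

T ≈ 773000 h

μ = GM = 6.674×10⁻¹¹ × 1.988×10³⁰ = 1.327×10²⁰ m³/s².
Semi-major axis a = (r_p + r_a)/2 = (1.5730×10⁸ + 5.7700×10⁹)/2 = 2.9636×10⁹ km = 2.964×10¹² m.
By Kepler's third law T = 2π√(a³/μ) = 2π × 4.429×10⁸ = 2.783×10⁹ s.
= 7.731×10⁵ h.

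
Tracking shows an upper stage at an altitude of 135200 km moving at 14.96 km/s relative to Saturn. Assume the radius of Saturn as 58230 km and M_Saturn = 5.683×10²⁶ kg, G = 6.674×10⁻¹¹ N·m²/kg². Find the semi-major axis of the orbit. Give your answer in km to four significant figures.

a ≈ 2.253×10⁵ km

μ = GM = 6.674×10⁻¹¹ × 5.683×10²⁶ = 3.793×10¹⁶ m³/s².
r = 58230 + 135200 = 1.9343×10⁵ km = 1.934×10⁸ m.
Specific orbital energy ε = v²/2 − μ/r = (14960)²/2 − 3.793×10¹⁶/1.934×10⁸ = -8.418×10⁷ J/kg.
Since ε = −μ/(2a), a = −μ/(2ε) = 2.253×10⁸ m = 2.2528×10⁵ km.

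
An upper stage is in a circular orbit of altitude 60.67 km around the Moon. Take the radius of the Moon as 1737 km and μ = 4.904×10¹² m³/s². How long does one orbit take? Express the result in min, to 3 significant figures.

r = 1737 + 60.67 = 1797.7 km = 1.7977×10⁶ m.
Kepler's third law: T = 2π√(r³/μ) = 2π√((1.798×10⁶)³ / 4.904×10¹²).
r³/μ = 1.185×10⁶ s², so T = 2π × 1.088×10³ = 6.839×10³ s.
Converting: 6.839×10³ s ÷ 60.00 = 114.0 min.

T ≈ 114 min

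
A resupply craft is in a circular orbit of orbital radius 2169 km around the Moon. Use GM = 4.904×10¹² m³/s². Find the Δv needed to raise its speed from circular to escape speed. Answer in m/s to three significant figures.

r = 2169 km = 2.169×10⁶ m.
Circular speed v_c = √(μ/r) = 1504 m/s.
Escape speed v_esc = √(2μ/r) = √2 × v_c = 2126 m/s.
Δv = v_esc − v_c = 622.8 m/s.

Δv ≈ 623 m/s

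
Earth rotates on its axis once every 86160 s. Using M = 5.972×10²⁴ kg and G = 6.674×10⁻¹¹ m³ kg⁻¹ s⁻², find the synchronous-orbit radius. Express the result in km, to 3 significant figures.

μ = GM = 6.674×10⁻¹¹ × 5.972×10²⁴ = 3.986×10¹⁴ m³/s².
A synchronous orbit has period T, so by Kepler's third law a = (μT²/4π²)^(1/3).
μT²/4π² = 3.986×10¹⁴ × (8.616×10⁴)² / 39.48 = 7.495×10²² m³.
a = 4.216×10⁷ m = 42162 km.

r_sync ≈ 42200 km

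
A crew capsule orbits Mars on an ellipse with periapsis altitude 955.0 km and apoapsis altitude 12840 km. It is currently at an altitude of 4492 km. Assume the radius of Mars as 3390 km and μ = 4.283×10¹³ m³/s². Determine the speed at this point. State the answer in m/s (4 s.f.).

r_p = 3390 + 955.0 = 4345.0 km = 4.3450×10⁶ m.
r_a = 3390 + 12840 = 16230 km = 1.6230×10⁷ m.
r = 3390 + 4492 = 7882.0 km = 7.882×10⁶ m.
Semi-major axis a = (r_p + r_a)/2 = 10288 km = 1.029×10⁷ m.
Vis-viva: v² = μ(2/r − 1/a) = 4.283×10¹³ × (2.537×10⁻⁷ − 9.721×10⁻⁸) = 6.704×10⁶ m²/s².
v = 2589 m/s.

v ≈ 2589 m/s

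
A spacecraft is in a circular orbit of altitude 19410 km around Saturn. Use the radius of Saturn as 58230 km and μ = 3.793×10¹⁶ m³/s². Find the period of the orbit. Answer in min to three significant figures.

T ≈ 368 min

r = 58230 + 19410 = 77640 km = 7.7640×10⁷ m.
Kepler's third law: T = 2π√(r³/μ) = 2π√((7.764×10⁷)³ / 3.793×10¹⁶).
r³/μ = 1.234×10⁷ s², so T = 2π × 3.513×10³ = 2.207×10⁴ s.
Converting: 2.207×10⁴ s ÷ 60.00 = 367.8 min.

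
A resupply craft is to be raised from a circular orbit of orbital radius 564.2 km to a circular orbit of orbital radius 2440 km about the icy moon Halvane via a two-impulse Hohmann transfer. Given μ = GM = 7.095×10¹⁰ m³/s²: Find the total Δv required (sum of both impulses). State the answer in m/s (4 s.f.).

r₁ = 564.2 km = 5.642×10⁵ m.
r₂ = 2440 km = 2.440×10⁶ m.
Transfer ellipse a_t = (r₁ + r₂)/2 = 1.502×10⁶ m.
At r₁: circular v_c1 = √(μ/r₁) = 354.6 m/s; transfer-periapsis v_p = √[μ(2/r₁ − 1/a_t)] = 452.0 m/s.
Δv₁ = v_p − v_c1 = 97.35 m/s.
At r₂: circular v_c2 = √(μ/r₂) = 170.5 m/s; transfer-apoapsis v_a = √[μ(2/r₂ − 1/a_t)] = 104.5 m/s.
Δv₂ = v_c2 − v_a = 66.01 m/s.
Total Δv = Δv₁ + Δv₂ = 163.4 m/s.

Δv_total ≈ 163.4 m/s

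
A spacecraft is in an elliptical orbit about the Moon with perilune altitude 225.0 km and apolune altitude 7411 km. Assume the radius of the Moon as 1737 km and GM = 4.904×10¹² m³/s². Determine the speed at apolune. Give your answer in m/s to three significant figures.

v ≈ 435 m/s

r_p = 1737 + 225.0 = 1962.0 km = 1.9620×10⁶ m.
r_a = 1737 + 7411 = 9148.0 km = 9.1480×10⁶ m.
Semi-major axis a = (r_p + r_a)/2 = 5555.0 km = 5.555×10⁶ m.
Vis-viva: v² = μ(2/r − 1/a) = 4.904×10¹² × (2.186×10⁻⁷ − 1.800×10⁻⁷) = 1.893×10⁵ m²/s².
v = 435.1 m/s.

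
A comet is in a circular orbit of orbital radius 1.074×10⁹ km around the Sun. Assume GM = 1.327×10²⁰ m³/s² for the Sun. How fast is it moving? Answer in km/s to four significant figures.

r = 1.074×10⁹ km = 1.074×10¹² m.
For a circular orbit v = √(μ/r) = √(1.327×10²⁰ / 1.074×10¹²) = √(1.236×10⁸) = 11120 m/s.
That is 11.12 km/s.

v ≈ 11.12 km/s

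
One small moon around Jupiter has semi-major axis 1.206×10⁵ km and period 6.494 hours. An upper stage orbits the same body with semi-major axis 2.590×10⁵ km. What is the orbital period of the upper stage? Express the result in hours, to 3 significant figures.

Kepler's third law: T² ∝ a³, so T₂ = T₁ (a₂/a₁)^(3/2).
a₂/a₁ = 2.148, (a₂/a₁)^(3/2) = 3.147.
T₂ = 6.494 × 3.147 = 20.44 hours.

T₂ ≈ 20.4 hours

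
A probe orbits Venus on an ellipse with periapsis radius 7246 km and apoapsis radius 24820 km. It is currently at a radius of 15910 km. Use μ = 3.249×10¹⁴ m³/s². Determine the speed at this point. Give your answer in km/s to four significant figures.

v ≈ 4.536 km/s

Semi-major axis a = (r_p + r_a)/2 = 16033 km = 1.603×10⁷ m.
Vis-viva: v² = μ(2/r − 1/a) = 3.249×10¹⁴ × (1.257×10⁻⁷ − 6.237×10⁻⁸) = 2.058×10⁷ m²/s².
v = 4536 m/s = 4.536 km/s.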